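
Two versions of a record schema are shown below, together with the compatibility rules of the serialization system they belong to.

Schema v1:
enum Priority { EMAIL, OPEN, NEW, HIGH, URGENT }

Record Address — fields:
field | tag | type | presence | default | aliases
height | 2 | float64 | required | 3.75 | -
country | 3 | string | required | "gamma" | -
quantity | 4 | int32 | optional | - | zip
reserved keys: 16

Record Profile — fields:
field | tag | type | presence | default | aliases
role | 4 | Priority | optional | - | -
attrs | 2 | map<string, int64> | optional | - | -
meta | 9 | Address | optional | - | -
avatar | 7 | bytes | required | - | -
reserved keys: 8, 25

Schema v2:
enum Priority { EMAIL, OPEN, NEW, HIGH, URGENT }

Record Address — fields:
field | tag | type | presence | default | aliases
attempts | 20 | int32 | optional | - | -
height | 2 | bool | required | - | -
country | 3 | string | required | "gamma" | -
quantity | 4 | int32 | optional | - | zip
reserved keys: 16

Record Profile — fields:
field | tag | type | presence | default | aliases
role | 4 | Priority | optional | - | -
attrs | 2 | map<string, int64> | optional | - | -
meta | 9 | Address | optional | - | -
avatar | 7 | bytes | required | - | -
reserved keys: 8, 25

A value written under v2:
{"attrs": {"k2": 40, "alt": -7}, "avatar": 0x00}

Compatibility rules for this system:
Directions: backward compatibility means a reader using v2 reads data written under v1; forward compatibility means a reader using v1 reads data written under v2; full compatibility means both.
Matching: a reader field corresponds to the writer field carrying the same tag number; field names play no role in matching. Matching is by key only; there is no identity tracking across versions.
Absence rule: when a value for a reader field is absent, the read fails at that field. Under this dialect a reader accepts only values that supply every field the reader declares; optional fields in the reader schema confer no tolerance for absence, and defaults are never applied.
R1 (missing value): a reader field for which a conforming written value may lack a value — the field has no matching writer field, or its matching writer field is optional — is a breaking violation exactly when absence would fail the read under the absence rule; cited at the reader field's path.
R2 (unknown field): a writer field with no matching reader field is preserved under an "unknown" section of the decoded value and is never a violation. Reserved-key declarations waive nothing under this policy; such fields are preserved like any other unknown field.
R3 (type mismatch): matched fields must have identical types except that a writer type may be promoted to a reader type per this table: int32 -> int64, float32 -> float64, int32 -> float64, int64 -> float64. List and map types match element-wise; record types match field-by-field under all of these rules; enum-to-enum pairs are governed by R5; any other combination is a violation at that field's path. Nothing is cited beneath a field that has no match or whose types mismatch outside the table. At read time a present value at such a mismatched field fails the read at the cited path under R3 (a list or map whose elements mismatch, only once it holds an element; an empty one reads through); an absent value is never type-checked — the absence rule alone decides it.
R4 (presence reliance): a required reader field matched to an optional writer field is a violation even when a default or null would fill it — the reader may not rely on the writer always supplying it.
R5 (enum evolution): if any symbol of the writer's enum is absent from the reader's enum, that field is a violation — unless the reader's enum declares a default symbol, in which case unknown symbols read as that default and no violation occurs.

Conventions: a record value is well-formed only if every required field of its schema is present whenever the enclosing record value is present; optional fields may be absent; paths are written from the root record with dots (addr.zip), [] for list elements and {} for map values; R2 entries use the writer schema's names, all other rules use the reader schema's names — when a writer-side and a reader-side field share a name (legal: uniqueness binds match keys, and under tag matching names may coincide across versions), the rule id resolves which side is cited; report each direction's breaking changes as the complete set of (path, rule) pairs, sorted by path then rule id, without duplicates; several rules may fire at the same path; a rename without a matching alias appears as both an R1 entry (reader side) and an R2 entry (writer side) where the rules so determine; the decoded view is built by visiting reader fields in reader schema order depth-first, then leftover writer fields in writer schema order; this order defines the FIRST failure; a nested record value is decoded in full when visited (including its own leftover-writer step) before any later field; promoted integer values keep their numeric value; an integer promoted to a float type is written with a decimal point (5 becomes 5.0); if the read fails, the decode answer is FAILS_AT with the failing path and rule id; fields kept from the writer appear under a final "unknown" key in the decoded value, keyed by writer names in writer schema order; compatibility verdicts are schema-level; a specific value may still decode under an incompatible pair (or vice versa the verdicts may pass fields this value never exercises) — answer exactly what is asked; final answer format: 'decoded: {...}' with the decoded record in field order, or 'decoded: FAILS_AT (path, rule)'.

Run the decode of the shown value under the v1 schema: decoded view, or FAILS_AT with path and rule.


each type pair in Profile: writer, then reader
decode (reader v1):
  read fails at role under R1 (no fill)
  => FAILS_AT (role, R1)
the other Profile changes do not affect what is asked:
  field height in record Address: type float64 changed to bool (its default is dropped) -> matters for Profile compatibility verdicts, not for this value's decode
  added field attempts to record Address: optional int32, tag 20 (in v2 it sits immediately before height) -> matters for Profile compatibility verdicts, not for this value's decode

decoded: FAILS_AT (role, R1)


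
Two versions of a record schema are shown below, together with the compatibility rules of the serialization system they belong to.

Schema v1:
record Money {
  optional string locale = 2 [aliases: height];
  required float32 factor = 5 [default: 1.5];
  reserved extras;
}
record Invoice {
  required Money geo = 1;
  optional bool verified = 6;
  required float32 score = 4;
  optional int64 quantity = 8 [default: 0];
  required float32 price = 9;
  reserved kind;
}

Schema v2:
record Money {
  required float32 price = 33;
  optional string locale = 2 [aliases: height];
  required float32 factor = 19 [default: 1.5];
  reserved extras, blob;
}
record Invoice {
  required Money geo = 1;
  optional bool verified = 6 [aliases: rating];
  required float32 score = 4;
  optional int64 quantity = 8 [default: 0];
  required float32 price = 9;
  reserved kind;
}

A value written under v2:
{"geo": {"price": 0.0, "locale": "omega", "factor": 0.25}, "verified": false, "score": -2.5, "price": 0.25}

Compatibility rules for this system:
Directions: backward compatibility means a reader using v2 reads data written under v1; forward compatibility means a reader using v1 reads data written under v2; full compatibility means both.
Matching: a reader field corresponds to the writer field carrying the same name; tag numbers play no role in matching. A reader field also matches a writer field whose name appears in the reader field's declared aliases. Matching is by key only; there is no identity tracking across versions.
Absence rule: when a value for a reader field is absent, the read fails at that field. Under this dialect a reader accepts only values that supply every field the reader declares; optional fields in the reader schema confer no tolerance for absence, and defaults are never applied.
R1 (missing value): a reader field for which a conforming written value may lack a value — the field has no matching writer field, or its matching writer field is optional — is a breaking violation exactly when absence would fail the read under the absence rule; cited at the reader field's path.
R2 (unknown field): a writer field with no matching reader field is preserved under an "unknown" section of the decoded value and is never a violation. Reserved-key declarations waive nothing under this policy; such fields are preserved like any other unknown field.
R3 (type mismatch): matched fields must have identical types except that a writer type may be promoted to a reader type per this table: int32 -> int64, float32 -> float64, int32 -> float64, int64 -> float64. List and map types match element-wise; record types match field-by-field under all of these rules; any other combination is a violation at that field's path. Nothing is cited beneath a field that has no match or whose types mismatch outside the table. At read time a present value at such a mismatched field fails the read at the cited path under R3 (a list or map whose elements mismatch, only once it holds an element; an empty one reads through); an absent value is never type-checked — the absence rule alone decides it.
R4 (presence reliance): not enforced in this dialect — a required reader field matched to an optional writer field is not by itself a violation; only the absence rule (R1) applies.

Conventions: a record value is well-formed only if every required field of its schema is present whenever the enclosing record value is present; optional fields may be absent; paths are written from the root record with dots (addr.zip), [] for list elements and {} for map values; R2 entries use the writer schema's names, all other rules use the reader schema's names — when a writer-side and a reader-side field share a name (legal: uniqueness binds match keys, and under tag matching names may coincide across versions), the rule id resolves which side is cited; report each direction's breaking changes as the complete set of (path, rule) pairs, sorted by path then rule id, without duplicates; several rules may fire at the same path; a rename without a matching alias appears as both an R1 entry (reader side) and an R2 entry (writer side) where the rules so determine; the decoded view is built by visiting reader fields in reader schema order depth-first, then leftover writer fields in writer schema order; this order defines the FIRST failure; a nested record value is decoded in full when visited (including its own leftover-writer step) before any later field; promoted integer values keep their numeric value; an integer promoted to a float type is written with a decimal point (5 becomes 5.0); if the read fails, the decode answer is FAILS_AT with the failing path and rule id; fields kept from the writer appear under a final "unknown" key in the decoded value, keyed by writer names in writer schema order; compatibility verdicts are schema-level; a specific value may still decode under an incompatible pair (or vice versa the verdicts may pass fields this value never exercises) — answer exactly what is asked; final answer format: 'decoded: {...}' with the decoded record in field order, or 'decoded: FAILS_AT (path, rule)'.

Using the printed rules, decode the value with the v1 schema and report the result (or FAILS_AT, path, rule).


each type pair in Invoice: writer, then reader
migrating the Invoice value to v1:
  geo.locale := "omega"
  geo.factor := 0.25
  writer geo.price: kept under "unknown"
  verified := false
  score := -2.5
  read fails at quantity under R1 (no fill)
  => FAILS_AT (quantity, R1)
the rest of the Invoice diff is inert for this question:
  field factor in record Money: tag 5 changed to 19 -> no rule fires on it and the decoded Invoice view is identical with or without it
  added field price to record Money: required float32, tag 33 (in v2 it sits immediately before locale) -> schema-level compatibility only; this Invoice value's decode is unchanged

decoded: FAILS_AT (quantity, R1)


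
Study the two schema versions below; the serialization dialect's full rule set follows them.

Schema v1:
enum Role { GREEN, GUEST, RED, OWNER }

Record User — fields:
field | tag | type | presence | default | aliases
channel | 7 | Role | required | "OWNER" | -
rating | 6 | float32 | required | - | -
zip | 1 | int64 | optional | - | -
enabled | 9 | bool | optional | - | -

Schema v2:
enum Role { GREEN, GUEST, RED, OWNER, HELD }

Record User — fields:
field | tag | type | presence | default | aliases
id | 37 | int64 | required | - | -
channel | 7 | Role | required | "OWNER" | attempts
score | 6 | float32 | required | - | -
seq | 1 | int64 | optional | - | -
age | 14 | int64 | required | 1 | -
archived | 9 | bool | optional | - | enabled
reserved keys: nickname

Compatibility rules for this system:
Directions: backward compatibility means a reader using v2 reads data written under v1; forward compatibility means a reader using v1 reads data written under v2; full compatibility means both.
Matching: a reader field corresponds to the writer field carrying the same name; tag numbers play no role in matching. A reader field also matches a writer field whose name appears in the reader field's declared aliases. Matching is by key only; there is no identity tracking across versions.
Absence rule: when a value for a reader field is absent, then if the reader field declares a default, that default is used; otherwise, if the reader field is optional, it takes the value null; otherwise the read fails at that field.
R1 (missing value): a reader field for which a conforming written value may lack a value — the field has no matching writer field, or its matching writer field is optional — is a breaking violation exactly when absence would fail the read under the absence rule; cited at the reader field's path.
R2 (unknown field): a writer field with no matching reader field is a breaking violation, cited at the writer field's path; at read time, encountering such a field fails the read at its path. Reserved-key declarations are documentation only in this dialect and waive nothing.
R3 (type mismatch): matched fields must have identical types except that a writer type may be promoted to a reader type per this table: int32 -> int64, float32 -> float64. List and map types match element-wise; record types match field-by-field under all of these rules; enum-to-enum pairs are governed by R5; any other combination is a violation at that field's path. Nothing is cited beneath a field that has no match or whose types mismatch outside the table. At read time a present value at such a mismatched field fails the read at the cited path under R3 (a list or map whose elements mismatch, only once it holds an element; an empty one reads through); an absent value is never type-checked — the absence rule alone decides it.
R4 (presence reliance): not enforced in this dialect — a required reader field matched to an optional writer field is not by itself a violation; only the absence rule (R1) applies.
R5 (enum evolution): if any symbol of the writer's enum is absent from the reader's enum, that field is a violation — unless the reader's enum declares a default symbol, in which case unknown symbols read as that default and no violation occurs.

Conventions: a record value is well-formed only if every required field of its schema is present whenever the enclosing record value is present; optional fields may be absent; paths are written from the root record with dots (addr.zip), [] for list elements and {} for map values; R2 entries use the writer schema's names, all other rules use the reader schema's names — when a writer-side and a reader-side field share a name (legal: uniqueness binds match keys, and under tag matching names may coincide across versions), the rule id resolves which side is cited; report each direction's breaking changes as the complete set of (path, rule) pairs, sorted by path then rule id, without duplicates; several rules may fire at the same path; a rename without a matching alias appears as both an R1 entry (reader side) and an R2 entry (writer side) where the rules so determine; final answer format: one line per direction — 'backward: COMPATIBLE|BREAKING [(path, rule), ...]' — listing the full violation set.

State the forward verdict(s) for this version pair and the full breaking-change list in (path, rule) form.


forward: BREAKING [(age, R2), (archived, R2), (channel, R5), (id, R2), (rating, R1), (score, R2), (seq, R2)]

each type pair in User: writer, then reader
checking forward for User: reader v1 against writer v2:
  writer required, Role -> Role: reader channel maps from writer channel
  rating has no writer counterpart
  zip has no writer counterpart
  enabled has no writer counterpart
  leftover writer field: id
  leftover writer field: score
  leftover writer field: seq
  leftover writer field: age
  leftover writer field: archived
  breaking: (age, R2)
  breaking: (archived, R2)
  breaking: (channel, R5)
  breaking: (id, R2)
  breaking: (rating, R1)
  breaking: (score, R2)
  breaking: (seq, R2)
  forward on User therefore BREAKING (7)


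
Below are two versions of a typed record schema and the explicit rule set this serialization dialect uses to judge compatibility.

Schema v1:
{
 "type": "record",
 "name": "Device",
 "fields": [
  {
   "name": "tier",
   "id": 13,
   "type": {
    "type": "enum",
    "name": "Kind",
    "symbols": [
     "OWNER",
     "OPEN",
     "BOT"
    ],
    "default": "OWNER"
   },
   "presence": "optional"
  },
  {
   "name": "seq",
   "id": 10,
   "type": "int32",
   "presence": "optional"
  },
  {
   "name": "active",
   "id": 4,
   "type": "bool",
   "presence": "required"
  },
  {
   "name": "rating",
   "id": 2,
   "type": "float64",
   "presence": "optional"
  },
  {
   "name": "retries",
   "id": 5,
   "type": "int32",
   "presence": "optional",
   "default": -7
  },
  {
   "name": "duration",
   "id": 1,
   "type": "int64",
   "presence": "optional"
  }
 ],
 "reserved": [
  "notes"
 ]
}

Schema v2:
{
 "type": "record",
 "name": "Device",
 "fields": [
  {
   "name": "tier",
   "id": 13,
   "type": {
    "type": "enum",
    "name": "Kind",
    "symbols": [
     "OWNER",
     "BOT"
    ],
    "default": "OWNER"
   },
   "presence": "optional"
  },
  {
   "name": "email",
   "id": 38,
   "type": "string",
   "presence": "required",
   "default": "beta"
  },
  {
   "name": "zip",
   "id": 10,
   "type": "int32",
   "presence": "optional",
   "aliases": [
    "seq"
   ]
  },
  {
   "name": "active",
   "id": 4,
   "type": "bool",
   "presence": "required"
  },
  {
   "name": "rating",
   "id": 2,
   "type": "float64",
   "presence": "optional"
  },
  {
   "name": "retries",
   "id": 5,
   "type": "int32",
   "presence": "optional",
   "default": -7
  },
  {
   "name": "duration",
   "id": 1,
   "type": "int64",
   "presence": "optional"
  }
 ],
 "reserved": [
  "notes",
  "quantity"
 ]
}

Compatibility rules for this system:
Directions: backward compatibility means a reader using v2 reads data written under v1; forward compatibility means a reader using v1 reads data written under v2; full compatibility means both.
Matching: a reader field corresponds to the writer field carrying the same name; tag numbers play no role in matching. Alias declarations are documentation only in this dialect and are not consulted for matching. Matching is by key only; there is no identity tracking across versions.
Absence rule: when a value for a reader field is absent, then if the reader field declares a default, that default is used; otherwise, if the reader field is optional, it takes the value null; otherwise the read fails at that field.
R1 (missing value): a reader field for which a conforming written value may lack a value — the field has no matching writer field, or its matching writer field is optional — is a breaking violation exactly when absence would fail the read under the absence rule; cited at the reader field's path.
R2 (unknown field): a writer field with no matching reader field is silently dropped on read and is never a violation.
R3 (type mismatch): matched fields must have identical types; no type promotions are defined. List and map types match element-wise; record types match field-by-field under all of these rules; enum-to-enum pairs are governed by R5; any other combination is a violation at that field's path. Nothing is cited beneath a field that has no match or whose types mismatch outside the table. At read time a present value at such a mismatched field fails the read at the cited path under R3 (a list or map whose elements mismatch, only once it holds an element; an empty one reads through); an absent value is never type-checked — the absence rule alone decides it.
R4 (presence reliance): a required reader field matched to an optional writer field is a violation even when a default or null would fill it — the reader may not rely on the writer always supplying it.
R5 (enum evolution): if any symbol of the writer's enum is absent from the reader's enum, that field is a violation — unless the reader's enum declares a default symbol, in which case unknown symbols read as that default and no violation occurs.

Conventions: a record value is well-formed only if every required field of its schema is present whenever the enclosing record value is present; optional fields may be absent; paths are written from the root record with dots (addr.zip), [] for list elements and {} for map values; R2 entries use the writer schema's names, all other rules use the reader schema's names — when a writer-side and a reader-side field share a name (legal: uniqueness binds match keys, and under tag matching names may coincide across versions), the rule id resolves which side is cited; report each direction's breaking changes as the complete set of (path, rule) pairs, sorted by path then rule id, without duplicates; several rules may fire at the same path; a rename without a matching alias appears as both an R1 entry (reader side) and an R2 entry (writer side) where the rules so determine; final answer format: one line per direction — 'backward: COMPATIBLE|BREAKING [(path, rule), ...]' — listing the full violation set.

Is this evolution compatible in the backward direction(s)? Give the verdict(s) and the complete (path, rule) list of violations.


the writer's type comes first in each Device pair
backward on Device — v2 reading data written by v1:
  Kind -> Kind, writer optional: tier aligns to tier
  email has no writer counterpart
  zip has no writer counterpart
  bool -> bool, writer required: active aligns to active
  float64 -> float64, writer optional: rating aligns to rating
  int32 -> int32, writer optional: retries aligns to retries
  int64 -> int64, writer optional: duration aligns to duration
  leftover writer field: seq
  nothing fires on Device: backward is COMPATIBLE
checking off the Device differences that do not matter here:
  added field email to record Device: required string, tag 38, default "beta" (in v2 it sits immediately before zip) -> inert for the asked Device verdict: nothing fires
  renamed field seq to zip in record Device (alias seq declared on the renamed field) -> inert for the asked Device verdict: nothing fires
  enum Kind (field tier in record Device): symbol OPEN removed -> inert for the asked Device verdict: nothing fires

backward: COMPATIBLE []


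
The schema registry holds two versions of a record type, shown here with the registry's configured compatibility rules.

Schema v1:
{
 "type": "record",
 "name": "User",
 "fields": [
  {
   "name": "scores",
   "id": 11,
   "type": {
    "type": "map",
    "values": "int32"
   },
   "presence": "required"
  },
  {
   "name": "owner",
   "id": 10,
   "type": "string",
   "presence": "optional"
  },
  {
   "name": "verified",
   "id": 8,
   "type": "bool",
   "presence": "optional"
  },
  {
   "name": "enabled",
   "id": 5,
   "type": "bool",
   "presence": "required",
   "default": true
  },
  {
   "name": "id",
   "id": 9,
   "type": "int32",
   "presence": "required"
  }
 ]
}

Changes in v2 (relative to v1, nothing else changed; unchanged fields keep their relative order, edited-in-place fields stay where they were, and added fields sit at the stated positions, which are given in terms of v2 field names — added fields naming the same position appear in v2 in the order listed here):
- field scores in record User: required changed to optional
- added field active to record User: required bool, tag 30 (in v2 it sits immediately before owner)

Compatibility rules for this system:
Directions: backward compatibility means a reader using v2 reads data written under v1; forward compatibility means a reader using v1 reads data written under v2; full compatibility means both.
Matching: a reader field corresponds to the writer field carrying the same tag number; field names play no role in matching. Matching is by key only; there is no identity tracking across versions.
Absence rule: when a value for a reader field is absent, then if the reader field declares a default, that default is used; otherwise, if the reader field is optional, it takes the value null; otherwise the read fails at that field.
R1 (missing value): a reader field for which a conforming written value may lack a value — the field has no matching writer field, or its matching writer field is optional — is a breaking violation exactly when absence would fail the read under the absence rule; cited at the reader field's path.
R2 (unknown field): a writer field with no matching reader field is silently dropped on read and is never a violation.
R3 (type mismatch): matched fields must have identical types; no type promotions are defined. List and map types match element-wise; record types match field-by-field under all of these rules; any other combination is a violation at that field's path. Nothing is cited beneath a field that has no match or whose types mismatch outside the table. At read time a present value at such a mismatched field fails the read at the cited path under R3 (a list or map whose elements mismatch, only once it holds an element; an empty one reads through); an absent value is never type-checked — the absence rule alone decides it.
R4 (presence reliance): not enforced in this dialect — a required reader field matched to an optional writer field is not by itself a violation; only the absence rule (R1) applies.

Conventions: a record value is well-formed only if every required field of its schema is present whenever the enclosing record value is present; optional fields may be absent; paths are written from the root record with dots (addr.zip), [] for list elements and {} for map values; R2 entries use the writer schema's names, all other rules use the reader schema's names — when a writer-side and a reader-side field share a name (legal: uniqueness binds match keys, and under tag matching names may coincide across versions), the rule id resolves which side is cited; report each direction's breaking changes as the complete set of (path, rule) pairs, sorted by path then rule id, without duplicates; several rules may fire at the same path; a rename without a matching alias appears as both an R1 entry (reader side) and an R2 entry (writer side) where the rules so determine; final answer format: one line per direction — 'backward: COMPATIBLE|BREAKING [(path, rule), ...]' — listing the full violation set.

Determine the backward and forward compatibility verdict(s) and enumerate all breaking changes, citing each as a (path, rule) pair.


backward: BREAKING [(active, R1)]; forward: BREAKING [(scores, R1)]

each type pair in User: writer, then reader
backward pass over User, reader schema v2, writer schema v1:
  scores: map<string, int32> -> map<string, int32>, writer required; from scores
  active: no writer match
  owner: string -> string, writer optional; from owner
  verified: bool -> bool, writer optional; from verified
  enabled: bool -> bool, writer required; from enabled
  id: int32 -> int32, writer required; from id
  violation R1 at active
  => backward: BREAKING (1)
forward pass over User, reader schema v1, writer schema v2:
  scores: map<string, int32> -> map<string, int32>, writer optional; from scores
  owner: string -> string, writer optional; from owner
  verified: bool -> bool, writer optional; from verified
  enabled: bool -> bool, writer required; from enabled
  id: int32 -> int32, writer required; from id
  active (writer side), unknown to reader
  violation R1 at scores
  => forward: BREAKING (1)


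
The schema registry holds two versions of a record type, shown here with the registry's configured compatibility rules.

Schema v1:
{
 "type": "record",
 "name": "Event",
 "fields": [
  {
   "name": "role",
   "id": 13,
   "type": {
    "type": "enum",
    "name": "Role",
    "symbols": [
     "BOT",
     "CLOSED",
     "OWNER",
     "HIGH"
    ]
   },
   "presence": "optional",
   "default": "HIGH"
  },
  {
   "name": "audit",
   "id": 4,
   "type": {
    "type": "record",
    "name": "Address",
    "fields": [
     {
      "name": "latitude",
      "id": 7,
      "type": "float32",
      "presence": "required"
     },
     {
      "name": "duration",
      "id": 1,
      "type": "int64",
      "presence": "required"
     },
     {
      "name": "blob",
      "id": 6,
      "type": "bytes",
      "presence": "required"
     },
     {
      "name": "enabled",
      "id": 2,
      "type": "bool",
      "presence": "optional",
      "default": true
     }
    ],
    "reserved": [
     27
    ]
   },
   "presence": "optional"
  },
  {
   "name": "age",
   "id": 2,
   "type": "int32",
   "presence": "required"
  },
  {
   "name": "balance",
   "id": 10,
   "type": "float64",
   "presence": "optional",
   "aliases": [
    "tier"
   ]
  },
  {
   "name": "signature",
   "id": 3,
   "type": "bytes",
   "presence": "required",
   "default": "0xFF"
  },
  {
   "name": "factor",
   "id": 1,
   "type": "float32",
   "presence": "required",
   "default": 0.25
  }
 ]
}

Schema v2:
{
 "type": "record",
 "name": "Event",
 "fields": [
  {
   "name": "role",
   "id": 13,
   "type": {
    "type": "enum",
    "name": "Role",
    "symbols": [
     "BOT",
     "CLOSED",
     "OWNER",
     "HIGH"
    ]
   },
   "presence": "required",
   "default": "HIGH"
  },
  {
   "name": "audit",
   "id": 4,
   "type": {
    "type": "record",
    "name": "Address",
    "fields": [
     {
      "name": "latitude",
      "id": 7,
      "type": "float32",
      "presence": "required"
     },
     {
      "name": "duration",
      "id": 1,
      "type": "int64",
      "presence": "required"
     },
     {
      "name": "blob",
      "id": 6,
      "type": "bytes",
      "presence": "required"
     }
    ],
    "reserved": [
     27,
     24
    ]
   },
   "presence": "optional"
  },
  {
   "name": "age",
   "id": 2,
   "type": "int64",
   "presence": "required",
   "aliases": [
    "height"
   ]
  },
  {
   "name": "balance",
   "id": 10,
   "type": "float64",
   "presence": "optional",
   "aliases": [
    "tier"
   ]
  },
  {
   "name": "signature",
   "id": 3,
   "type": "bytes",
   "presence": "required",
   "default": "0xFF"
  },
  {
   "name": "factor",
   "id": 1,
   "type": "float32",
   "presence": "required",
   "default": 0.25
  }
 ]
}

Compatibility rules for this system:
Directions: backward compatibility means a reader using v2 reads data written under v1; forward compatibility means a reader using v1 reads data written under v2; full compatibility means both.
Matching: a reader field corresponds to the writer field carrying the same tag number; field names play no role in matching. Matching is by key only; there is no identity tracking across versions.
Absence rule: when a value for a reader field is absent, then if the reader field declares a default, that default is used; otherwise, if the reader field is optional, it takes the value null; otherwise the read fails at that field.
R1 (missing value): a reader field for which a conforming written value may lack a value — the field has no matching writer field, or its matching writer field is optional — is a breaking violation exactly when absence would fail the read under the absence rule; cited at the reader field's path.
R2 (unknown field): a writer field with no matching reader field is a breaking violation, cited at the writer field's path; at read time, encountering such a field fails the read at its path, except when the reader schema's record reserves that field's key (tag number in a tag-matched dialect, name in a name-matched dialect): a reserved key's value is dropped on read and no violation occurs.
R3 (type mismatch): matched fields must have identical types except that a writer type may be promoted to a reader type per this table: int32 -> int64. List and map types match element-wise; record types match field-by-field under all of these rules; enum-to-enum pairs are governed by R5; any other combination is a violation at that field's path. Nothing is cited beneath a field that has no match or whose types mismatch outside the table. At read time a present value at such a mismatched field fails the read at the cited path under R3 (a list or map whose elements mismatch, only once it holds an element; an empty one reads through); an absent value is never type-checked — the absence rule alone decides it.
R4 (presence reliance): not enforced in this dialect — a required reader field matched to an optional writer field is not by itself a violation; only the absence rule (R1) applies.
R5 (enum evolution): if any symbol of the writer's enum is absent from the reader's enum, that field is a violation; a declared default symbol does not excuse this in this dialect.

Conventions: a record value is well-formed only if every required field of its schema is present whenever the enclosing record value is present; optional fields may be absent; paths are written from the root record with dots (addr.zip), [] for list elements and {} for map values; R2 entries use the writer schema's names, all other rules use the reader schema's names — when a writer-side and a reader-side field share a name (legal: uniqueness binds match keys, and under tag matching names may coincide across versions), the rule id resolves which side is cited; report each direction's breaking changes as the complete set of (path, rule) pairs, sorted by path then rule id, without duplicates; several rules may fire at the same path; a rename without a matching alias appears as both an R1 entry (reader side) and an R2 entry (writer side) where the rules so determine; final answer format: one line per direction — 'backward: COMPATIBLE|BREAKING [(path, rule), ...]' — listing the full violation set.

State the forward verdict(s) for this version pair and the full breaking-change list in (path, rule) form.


forward: BREAKING [(age, R3)]

each type pair in Event: writer, then reader
forward on Event — v1 reading data written by v2:
  Role -> Role, writer required: role aligns to role
  Address -> Address, writer optional: audit aligns to audit
  int64 -> int32, writer required: age aligns to age
  float64 -> float64, writer optional: balance aligns to balance
  bytes -> bytes, writer required: signature aligns to signature
  float32 -> float32, writer required: factor aligns to factor
  float32 -> float32, writer required: audit.latitude aligns to audit.latitude
  int64 -> int64, writer required: audit.duration aligns to audit.duration
  bytes -> bytes, writer required: audit.blob aligns to audit.blob
  audit.enabled has no writer counterpart
  R3 fires at age
  => forward verdict for Event: BREAKING, 1 violation(s)
checking off the Event differences that do not matter here:
  removed field enabled from record Address -> affects backward compatibility only, which is not asked
  field role in record Event: optional changed to required -> triggers nothing under Event's printed rules — same verdict


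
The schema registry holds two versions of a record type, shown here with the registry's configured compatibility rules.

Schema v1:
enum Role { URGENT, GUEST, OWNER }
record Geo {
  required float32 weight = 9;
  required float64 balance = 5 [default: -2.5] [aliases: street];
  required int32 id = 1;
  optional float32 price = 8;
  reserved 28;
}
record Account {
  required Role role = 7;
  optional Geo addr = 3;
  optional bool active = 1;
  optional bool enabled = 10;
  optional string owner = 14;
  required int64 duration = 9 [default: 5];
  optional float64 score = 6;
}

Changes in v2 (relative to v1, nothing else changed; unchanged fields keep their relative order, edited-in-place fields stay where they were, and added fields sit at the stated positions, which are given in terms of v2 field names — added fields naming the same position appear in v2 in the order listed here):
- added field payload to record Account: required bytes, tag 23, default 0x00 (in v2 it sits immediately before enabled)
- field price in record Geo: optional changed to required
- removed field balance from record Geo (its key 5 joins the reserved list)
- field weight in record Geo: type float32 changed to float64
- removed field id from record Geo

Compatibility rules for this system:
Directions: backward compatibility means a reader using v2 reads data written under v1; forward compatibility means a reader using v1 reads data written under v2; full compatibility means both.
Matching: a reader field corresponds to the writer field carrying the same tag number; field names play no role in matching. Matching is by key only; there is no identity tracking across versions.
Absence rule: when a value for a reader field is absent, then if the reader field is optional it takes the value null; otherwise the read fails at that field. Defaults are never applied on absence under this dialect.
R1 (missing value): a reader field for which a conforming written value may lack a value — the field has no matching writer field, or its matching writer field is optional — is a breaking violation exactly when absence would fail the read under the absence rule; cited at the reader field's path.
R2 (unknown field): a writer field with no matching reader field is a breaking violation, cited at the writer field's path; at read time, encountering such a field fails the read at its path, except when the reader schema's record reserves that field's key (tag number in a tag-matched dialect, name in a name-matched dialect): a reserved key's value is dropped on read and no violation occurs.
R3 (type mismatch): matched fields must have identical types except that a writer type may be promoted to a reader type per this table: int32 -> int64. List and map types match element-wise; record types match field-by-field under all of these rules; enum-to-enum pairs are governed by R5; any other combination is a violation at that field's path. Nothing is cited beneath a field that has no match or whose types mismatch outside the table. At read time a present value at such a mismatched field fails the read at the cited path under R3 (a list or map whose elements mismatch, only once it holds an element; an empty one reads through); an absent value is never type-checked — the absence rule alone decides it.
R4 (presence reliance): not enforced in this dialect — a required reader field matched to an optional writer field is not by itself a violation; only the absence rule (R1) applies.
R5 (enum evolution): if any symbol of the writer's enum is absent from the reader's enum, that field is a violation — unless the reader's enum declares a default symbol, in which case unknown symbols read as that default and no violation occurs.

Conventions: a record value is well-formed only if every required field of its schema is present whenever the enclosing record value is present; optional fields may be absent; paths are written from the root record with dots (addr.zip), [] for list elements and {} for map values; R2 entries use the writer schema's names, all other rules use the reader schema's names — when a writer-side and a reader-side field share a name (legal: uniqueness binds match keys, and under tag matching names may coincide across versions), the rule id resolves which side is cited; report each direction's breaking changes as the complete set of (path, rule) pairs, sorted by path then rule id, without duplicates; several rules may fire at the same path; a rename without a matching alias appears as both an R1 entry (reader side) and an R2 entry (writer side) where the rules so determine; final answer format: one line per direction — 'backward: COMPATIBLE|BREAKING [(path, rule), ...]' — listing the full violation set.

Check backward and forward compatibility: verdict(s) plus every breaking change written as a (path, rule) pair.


in Account below, arrows point writer -> reader
checking backward for Account: reader v2 against writer v1:
  writer required, Role -> Role: reader role maps from writer role
  writer optional, Geo -> Geo: reader addr maps from writer addr
  writer optional, bool -> bool: reader active maps from writer active
  payload has no writer counterpart
  writer optional, bool -> bool: reader enabled maps from writer enabled
  writer optional, string -> string: reader owner maps from writer owner
  writer required, int64 -> int64: reader duration maps from writer duration
  writer optional, float64 -> float64: reader score maps from writer score
  writer required, float32 -> float64: reader addr.weight maps from writer addr.weight
  writer optional, float32 -> float32: reader addr.price maps from writer addr.price
  writer field addr.balance has no reader counterpart
  writer field addr.id has no reader counterpart
  rule R2 violated at addr.id
  rule R1 violated at addr.price
  rule R3 violated at addr.weight
  rule R1 violated at payload
  => backward: BREAKING (4)
checking forward for Account: reader v1 against writer v2:
  writer required, Role -> Role: reader role maps from writer role
  writer optional, Geo -> Geo: reader addr maps from writer addr
  writer optional, bool -> bool: reader active maps from writer active
  writer optional, bool -> bool: reader enabled maps from writer enabled
  writer optional, string -> string: reader owner maps from writer owner
  writer required, int64 -> int64: reader duration maps from writer duration
  writer optional, float64 -> float64: reader score maps from writer score
  writer field payload has no reader counterpart
  writer required, float64 -> float32: reader addr.weight maps from writer addr.weight
  addr.balance has no writer counterpart
  addr.id has no writer counterpart
  writer required, float32 -> float32: reader addr.price maps from writer addr.price
  rule R1 violated at addr.balance
  rule R1 violated at addr.id
  rule R3 violated at addr.weight
  rule R2 violated at payload
  => forward: BREAKING (4)

backward: BREAKING [(addr.id, R2), (addr.price, R1), (addr.weight, R3), (payload, R1)]; forward: BREAKING [(addr.balance, R1), (addr.id, R1), (addr.weight, R3), (payload, R2)]
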